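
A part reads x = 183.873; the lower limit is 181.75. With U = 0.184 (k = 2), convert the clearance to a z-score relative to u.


u = U / k = 0.184 / 2 = 0.092
margin = |LSL - x| = |181.75 - 183.873| = 2.123
z = margin / u = 2.123 / 0.092
z = 23.0761

23.0761


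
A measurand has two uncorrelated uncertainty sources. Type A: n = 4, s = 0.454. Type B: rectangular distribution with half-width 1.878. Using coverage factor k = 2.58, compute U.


u_A = s / sqrt(n) = 0.454 / sqrt(4) = 0.227
u_B = half_width / sqrt(3) = 1.878 / sqrt(3) = 1.0842638
uc = sqrt(u_A^2 + u_B^2) = sqrt(0.227^2 + 1.0842638^2) = 1.1077712
U = k * uc = 2.58 * 1.1077712
U = 2.8580

2.8580


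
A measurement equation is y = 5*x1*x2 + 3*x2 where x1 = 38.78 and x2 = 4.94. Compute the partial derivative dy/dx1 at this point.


y = 5*x1*x2 + 3*x2
dy/dx1 = 5*x2
Evaluate at x2 = 4.94: c1 = 5 * 4.94
c1 = 24.7000

24.7000


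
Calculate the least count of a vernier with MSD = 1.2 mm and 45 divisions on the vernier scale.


LC = MSD / n_div
= 1.2 / 45
= 0.0267

0.0267


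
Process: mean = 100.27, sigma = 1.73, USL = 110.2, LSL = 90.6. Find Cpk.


Cpu = (USL - mean) / (3*sigma) = (110.2 - 100.27) / (3*1.73) = 1.9133
Cpl = (mean - LSL) / (3*sigma) = (100.27 - 90.6) / (3*1.73) = 1.8632
Cpk = min(Cpu, Cpl) = 1.8632

1.8632


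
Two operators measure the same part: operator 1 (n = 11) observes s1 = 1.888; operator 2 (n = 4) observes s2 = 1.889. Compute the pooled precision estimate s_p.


s_p = sqrt(((n1-1)*s1^2 + (n2-1)*s2^2) / (n1+n2-2))
numerator = (11-1)*1.888^2 + (4-1)*1.889^2 = 35.64544 + 10.704963 = 46.350403
denominator = 11 + 4 - 2 = 13
s_p^2 = 46.350403 / 13 = 3.5654156
s_p = sqrt(3.5654156) = 1.8882

1.8882


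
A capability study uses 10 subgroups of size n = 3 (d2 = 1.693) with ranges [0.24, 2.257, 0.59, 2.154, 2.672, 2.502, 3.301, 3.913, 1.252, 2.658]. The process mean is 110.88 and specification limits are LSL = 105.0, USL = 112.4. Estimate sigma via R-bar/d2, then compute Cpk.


R_bar = (0.24 + 2.257 + 0.59 + 2.154 + 2.672 + 2.502 + 3.301 + 3.913 + 1.252 + 2.658) / 10 = 2.1539
sigma = R_bar / d2 = 2.1539 / 1.693 = 1.2722386
Cp = (USL - LSL)/(6*sigma) = (112.4 - 105.0)/(6*1.2722386) = 0.9694
Cpu = (112.4 - 110.88)/(3*1.2722386) = 0.3982
Cpl = (110.88 - 105.0)/(3*1.2722386) = 1.5406
Cpk = min(Cpu, Cpl) = 0.3982

0.3982


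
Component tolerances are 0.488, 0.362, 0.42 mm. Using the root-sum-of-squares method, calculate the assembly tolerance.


RSS = sqrt(0.488^2 + 0.362^2 + 0.42^2)
= sqrt(0.545588)
= 0.7386

0.7386


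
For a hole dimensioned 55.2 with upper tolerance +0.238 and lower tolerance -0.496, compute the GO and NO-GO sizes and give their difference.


GO = nominal - lower_tol (smallest hole = maximum material condition)
GO = 55.2 - 0.496 = 54.704
NO-GO = nominal + upper_tol (largest hole = least material condition)
NO-GO = 55.2 + 0.238 = 55.438
spread = NO-GO - GO = 55.438 - 54.704 = 0.7340

0.7340


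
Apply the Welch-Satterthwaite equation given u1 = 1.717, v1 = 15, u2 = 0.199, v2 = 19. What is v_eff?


uc = sqrt(u1^2 + u2^2) = sqrt(1.717^2 + 0.199^2) = 1.7284936
v_eff = uc^4 / (u1^4/v1 + u2^4/v2)
= 1.7284936^4 / (1.717^4/15 + 0.199^4/19)
= 8.9262923 / 0.57949779
v_eff = 15.4035

15.4035


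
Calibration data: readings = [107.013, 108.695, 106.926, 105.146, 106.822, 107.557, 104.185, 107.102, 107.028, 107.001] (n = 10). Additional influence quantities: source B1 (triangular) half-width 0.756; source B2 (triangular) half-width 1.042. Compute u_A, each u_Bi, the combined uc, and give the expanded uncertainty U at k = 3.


mean = (107.013 + 108.695 + 106.926 + 105.146 + 106.822 + 107.557 + 104.185 + 107.102 + 107.028 + 107.001) / 10 = 106.7475
s = sqrt(sum((x - mean)^2)/(n-1)) = 1.2452474
u_A = s / sqrt(n) = 1.2452474 / sqrt(10) = 0.3937818
u_B1 = 0.756 / sqrt(6) = 0.30863571
u_B2 = 1.042 / sqrt(6) = 0.42539472
uc = sqrt(0.3937818^2 + 0.30863571^2 + 0.42539472^2) = 0.65671971
U = k * uc = 3 * 0.65671971
U = 1.9702

1.9702


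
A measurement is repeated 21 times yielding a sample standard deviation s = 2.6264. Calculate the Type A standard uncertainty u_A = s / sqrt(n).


u_A = s / sqrt(n)
u_A = 2.6264 / sqrt(21)
u_A = 2.6264 / 4.5825757
u_A = 0.5731

0.5731


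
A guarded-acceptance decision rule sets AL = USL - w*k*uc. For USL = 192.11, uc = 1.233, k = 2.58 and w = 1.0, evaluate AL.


U = k * uc = 2.58 * 1.233 = 3.18114
guard band g = w * U = 1.0 * 3.18114 = 3.18114
AL = USL - g = 192.11 - 3.18114
AL = 188.9289

188.9289


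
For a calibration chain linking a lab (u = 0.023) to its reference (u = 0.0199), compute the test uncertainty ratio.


TUR = u_lab / u_ref
= 0.023 / 0.0199
= 1.1558

1.1558


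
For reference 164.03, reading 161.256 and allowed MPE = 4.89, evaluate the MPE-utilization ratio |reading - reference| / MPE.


e = indication - reference = 161.256 - 164.03 = -2.7740
|e| = 2.7740
ratio = |e| / MPE = 2.7740 / 4.89
ratio = 0.5673

0.5673


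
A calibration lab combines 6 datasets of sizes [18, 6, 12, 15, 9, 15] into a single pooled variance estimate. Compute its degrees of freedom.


nu = sum_i (n_i - 1)
nu = ((18 - 1) + (6 - 1) + (12 - 1) + (15 - 1) + (9 - 1) + (15 - 1))
nu = 17 + 5 + 11 + 14 + 8 + 14
nu = 69

69


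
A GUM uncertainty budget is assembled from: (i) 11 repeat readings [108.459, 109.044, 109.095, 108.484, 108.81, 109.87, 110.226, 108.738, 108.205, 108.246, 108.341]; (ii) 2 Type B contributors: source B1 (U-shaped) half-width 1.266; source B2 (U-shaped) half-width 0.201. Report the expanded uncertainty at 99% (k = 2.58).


mean = (108.459 + 109.044 + 109.095 + 108.484 + 108.81 + 109.87 + 110.226 + 108.738 + 108.205 + 108.246 + 108.341) / 11 = 108.8652727
s = sqrt(sum((x - mean)^2)/(n-1)) = 0.66104268
u_A = s / sqrt(n) = 0.66104268 / sqrt(11) = 0.19931187
u_B1 = 1.266 / sqrt(2) = 0.89519718
u_B2 = 0.201 / sqrt(2) = 0.14212846
uc = sqrt(0.19931187^2 + 0.89519718^2 + 0.14212846^2) = 0.9280645
U = k * uc = 2.58 * 0.9280645
U = 2.3944

2.3944


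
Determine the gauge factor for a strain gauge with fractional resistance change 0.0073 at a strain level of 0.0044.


GF = (dR/R) / epsilon
= 0.0073 / 0.0044
= 1.6591

1.6591


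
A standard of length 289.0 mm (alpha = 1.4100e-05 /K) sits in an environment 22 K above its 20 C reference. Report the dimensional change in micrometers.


dL = L * alpha * dT
= 289.0 * 1.4100e-05 * 22
= 0.0896478 mm
dL_um = 0.0896478 * 1000 = 89.6478 um

89.6478


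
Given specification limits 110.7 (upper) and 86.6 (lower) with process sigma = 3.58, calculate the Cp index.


Cp = (USL - LSL) / (6 * sigma)
= (110.7 - 86.6) / (6 * 3.58)
= 24.1000 / 21.4800
= 1.1220

1.1220


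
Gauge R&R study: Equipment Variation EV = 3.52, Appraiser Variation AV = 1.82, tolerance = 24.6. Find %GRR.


GRR = sqrt(EV^2 + AV^2) = sqrt(3.52^2 + 1.82^2) = 3.9626759
%GRR = GRR / tol * 100 = 3.9626759 / 24.6 * 100
%GRR = 16.1084

16.1084


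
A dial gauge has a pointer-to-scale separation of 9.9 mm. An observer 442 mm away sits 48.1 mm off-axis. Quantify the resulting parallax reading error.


error = h * offset / d
= 9.9 * 48.1 / 442
= 1.0774

1.0774


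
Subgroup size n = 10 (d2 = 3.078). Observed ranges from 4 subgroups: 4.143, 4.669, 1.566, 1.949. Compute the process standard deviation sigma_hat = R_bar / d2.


R_bar = (4.143 + 4.669 + 1.566 + 1.949) / 4
R_bar = 12.327 / 4 = 3.08175
sigma_hat = R_bar / d2 = 3.08175 / 3.078 = 1.0012

1.0012


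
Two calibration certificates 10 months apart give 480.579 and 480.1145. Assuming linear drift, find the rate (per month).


rate = (v2 - v1) / months
= (480.1145 - 480.579) / 10
= -0.4645 / 10
= -0.0464

-0.0464


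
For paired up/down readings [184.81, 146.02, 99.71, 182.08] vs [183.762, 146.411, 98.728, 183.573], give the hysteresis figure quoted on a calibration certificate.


|184.81 - 183.762| = 1.0480
|146.02 - 146.411| = 0.3910
|99.71 - 98.728| = 0.9820
|182.08 - 183.573| = 1.4930
hysteresis = max(diffs) = 1.4930

1.4930


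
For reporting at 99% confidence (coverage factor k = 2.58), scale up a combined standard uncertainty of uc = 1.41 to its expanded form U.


U = k * uc
U = 2.58 * 1.41
U = 3.6378

3.6378


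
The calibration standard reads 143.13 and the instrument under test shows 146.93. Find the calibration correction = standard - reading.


Correction = standard - reading
= 143.13 - 146.93
= -3.8000

-3.8000


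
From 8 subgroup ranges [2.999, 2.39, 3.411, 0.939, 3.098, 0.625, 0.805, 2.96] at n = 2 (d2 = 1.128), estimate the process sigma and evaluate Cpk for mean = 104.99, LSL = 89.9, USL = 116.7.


R_bar = (2.999 + 2.39 + 3.411 + 0.939 + 3.098 + 0.625 + 0.805 + 2.96) / 8 = 2.153375
sigma = R_bar / d2 = 2.153375 / 1.128 = 1.9090204
Cp = (USL - LSL)/(6*sigma) = (116.7 - 89.9)/(6*1.9090204) = 2.3398
Cpu = (116.7 - 104.99)/(3*1.9090204) = 2.0447
Cpl = (104.99 - 89.9)/(3*1.9090204) = 2.6349
Cpk = min(Cpu, Cpl) = 2.0447

2.0447


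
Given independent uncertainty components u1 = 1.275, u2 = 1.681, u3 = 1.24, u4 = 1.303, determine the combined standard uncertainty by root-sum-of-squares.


uc = sqrt(1.275^2 + 1.681^2 + 1.24^2 + 1.303^2)
uc = sqrt(7.686795)
uc = 2.7725

2.7725


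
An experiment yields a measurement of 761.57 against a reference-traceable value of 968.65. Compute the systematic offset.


Systematic error = measured - true
= 761.57 - 968.65
= -207.0800

-207.0800


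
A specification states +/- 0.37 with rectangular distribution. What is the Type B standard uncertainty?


u_B = half_width / sqrt(3)
u_B = 0.37 / 1.7320508
u_B = 0.2136

0.2136


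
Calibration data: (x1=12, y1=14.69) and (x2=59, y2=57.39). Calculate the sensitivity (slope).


slope = (y2 - y1) / (x2 - x1)
= (57.39 - 14.69) / (59 - 12)
= 42.7000 / 47
= 0.9085

0.9085


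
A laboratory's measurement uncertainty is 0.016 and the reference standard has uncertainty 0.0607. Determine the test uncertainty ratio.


TUR = u_lab / u_ref
= 0.016 / 0.0607
= 0.2636

0.2636


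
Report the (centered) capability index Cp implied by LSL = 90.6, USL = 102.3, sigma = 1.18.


Cp = (USL - LSL) / (6 * sigma)
= (102.3 - 90.6) / (6 * 1.18)
= 11.7000 / 7.0800
= 1.6525

1.6525


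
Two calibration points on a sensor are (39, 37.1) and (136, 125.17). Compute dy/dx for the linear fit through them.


slope = (y2 - y1) / (x2 - x1)
= (125.17 - 37.1) / (136 - 39)
= 88.0700 / 97
= 0.9079

0.9079


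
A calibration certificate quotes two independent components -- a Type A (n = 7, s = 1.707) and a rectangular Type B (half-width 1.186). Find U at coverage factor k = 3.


u_A = s / sqrt(n) = 1.707 / sqrt(7) = 0.64518536
u_B = half_width / sqrt(3) = 1.186 / sqrt(3) = 0.68473742
uc = sqrt(u_A^2 + u_B^2) = sqrt(0.64518536^2 + 0.68473742^2) = 0.9408132
U = k * uc = 3 * 0.9408132
U = 2.8224

2.8224


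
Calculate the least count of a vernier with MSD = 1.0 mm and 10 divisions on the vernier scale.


LC = MSD / n_div
= 1.0 / 10
= 0.1000

0.1000


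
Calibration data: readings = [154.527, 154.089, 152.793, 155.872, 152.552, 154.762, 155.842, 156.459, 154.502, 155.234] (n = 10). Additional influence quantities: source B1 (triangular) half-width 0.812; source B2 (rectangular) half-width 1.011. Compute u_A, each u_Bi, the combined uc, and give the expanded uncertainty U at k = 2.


mean = (154.527 + 154.089 + 152.793 + 155.872 + 152.552 + 154.762 + 155.842 + 156.459 + 154.502 + 155.234) / 10 = 154.6632
s = sqrt(sum((x - mean)^2)/(n-1)) = 1.2797697
u_A = s / sqrt(n) = 1.2797697 / sqrt(10) = 0.40469871
u_B1 = 0.812 / sqrt(6) = 0.33149761
u_B2 = 1.011 / sqrt(3) = 0.58370112
uc = sqrt(0.40469871^2 + 0.33149761^2 + 0.58370112^2) = 0.78382314
U = k * uc = 2 * 0.78382314
U = 1.5676

1.5676


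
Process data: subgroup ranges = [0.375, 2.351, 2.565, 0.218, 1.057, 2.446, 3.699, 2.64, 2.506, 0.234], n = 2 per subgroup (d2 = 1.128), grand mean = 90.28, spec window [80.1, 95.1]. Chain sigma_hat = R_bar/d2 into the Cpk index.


R_bar = (0.375 + 2.351 + 2.565 + 0.218 + 1.057 + 2.446 + 3.699 + 2.64 + 2.506 + 0.234) / 10 = 1.8091
sigma = R_bar / d2 = 1.8091 / 1.128 = 1.6038121
Cp = (USL - LSL)/(6*sigma) = (95.1 - 80.1)/(6*1.6038121) = 1.5588
Cpu = (95.1 - 90.28)/(3*1.6038121) = 1.0018
Cpl = (90.28 - 80.1)/(3*1.6038121) = 2.1158
Cpk = min(Cpu, Cpl) = 1.0018

1.0018


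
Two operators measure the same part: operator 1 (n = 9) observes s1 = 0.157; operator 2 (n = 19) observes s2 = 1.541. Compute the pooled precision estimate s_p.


s_p = sqrt(((n1-1)*s1^2 + (n2-1)*s2^2) / (n1+n2-2))
numerator = (9-1)*0.157^2 + (19-1)*1.541^2 = 0.197192 + 42.744258 = 42.94145
denominator = 9 + 19 - 2 = 26
s_p^2 = 42.94145 / 26 = 1.6515942
s_p = sqrt(1.6515942) = 1.2851

1.2851


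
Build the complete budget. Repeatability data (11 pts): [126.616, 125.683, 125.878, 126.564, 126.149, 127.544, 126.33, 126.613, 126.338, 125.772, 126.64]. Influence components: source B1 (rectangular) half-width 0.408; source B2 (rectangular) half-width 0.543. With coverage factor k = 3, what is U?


mean = (126.616 + 125.683 + 125.878 + 126.564 + 126.149 + 127.544 + 126.33 + 126.613 + 126.338 + 125.772 + 126.64) / 11 = 126.3751818
s = sqrt(sum((x - mean)^2)/(n-1)) = 0.52260727
u_A = s / sqrt(n) = 0.52260727 / sqrt(11) = 0.15757202
u_B1 = 0.408 / sqrt(3) = 0.23555891
u_B2 = 0.543 / sqrt(3) = 0.3135012
uc = sqrt(0.15757202^2 + 0.23555891^2 + 0.3135012^2) = 0.42261087
U = k * uc = 3 * 0.42261087
U = 1.2678

1.2678


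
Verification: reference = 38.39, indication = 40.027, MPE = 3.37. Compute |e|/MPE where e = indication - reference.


e = indication - reference = 40.027 - 38.39 = 1.6370
|e| = 1.6370
ratio = |e| / MPE = 1.6370 / 3.37
ratio = 0.4858

0.4858


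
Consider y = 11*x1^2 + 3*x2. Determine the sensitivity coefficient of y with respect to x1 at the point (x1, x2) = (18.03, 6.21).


y = 11*x1^2 + 3*x2
dy/dx1 = 2*11*x1
Evaluate at x1 = 18.03: c1 = 22 * 18.03
c1 = 396.6600

396.6600


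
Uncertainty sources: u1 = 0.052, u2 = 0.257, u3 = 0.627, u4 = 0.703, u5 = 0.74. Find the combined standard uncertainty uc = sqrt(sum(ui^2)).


uc = sqrt(0.052^2 + 0.257^2 + 0.627^2 + 0.703^2 + 0.74^2)
uc = sqrt(1.503691)
uc = 1.2263

1.2263


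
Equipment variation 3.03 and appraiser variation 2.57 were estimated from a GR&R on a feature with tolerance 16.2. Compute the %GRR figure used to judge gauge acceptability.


GRR = sqrt(EV^2 + AV^2) = sqrt(3.03^2 + 2.57^2) = 3.9731348
%GRR = GRR / tol * 100 = 3.9731348 / 16.2 * 100
%GRR = 24.5255

24.5255


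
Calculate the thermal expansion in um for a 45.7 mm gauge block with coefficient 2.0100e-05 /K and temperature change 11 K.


dL = L * alpha * dT
= 45.7 * 2.0100e-05 * 11
= 0.0101043 mm
dL_um = 0.0101043 * 1000 = 10.1043 um

10.1043


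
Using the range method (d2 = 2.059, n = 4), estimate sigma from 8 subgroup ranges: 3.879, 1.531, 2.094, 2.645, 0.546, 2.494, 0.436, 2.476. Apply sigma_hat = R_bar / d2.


R_bar = (3.879 + 1.531 + 2.094 + 2.645 + 0.546 + 2.494 + 0.436 + 2.476) / 8
R_bar = 16.101 / 8 = 2.012625
sigma_hat = R_bar / d2 = 2.012625 / 2.059 = 0.9775

0.9775


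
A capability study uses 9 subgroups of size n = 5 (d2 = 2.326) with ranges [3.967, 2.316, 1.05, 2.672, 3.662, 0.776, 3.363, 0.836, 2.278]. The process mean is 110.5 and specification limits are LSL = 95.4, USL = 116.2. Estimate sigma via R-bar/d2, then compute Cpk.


R_bar = (3.967 + 2.316 + 1.05 + 2.672 + 3.662 + 0.776 + 3.363 + 0.836 + 2.278) / 9 = 2.3244444
sigma = R_bar / d2 = 2.3244444 / 2.326 = 0.99933121
Cp = (USL - LSL)/(6*sigma) = (116.2 - 95.4)/(6*0.99933121) = 3.4690
Cpu = (116.2 - 110.5)/(3*0.99933121) = 1.9013
Cpl = (110.5 - 95.4)/(3*0.99933121) = 5.0367
Cpk = min(Cpu, Cpl) = 1.9013

1.9013


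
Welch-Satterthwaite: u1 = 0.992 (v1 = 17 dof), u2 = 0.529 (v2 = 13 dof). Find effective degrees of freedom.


uc = sqrt(u1^2 + u2^2) = sqrt(0.992^2 + 0.529^2) = 1.1242353
v_eff = uc^4 / (u1^4/v1 + u2^4/v2)
= 1.1242353^4 / (0.992^4/17 + 0.529^4/13)
= 1.5974559 / 0.062987566
v_eff = 25.3614

25.3614


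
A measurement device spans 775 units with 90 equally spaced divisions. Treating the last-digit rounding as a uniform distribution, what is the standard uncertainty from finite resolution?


resolution = range / divisions
resolution = 775 / 90 = 8.6111111
u_res = resolution / (2*sqrt(3))
u_res = 8.6111111 / 3.4641016
u_res = 2.4858

2.4858


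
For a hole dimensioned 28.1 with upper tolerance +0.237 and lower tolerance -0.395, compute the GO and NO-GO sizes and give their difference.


GO = nominal - lower_tol (smallest hole = maximum material condition)
GO = 28.1 - 0.395 = 27.705
NO-GO = nominal + upper_tol (largest hole = least material condition)
NO-GO = 28.1 + 0.237 = 28.337
spread = NO-GO - GO = 28.337 - 27.705 = 0.6320

0.6320


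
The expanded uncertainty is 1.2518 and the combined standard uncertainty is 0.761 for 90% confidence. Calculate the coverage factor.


k = U / uc
k = 1.2518 / 0.761
k = 1.645

1.645


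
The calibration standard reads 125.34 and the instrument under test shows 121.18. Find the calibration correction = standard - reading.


Correction = standard - reading
= 125.34 - 121.18
= 4.1600

4.1600


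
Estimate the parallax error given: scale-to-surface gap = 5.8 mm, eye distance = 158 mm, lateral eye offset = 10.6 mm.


error = h * offset / d
= 5.8 * 10.6 / 158
= 0.3891

0.3891


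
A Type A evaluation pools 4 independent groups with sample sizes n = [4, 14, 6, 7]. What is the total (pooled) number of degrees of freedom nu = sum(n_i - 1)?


nu = sum_i (n_i - 1)
nu = ((4 - 1) + (14 - 1) + (6 - 1) + (7 - 1))
nu = 3 + 13 + 5 + 6
nu = 27

27


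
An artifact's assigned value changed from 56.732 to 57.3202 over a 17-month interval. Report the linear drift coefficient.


rate = (v2 - v1) / months
= (57.3202 - 56.732) / 17
= 0.5882 / 17
= 0.0346

0.0346


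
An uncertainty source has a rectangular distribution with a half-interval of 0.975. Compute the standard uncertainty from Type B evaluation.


u_B = half_width / sqrt(3)
u_B = 0.975 / 1.7320508
u_B = 0.5629

0.5629


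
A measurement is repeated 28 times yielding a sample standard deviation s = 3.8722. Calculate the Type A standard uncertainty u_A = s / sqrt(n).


u_A = s / sqrt(n)
u_A = 3.8722 / sqrt(28)
u_A = 3.8722 / 5.2915026
u_A = 0.7318

0.7318


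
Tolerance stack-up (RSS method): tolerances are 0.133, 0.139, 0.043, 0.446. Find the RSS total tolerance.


RSS = sqrt(0.133^2 + 0.139^2 + 0.043^2 + 0.446^2)
= sqrt(0.237775)
= 0.4876

0.4876


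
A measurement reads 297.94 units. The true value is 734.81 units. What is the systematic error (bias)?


Systematic error = measured - true
= 297.94 - 734.81
= -436.8700

-436.8700


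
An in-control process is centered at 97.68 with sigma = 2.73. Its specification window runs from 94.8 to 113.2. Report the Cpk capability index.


Cpu = (USL - mean) / (3*sigma) = (113.2 - 97.68) / (3*2.73) = 1.8950
Cpl = (mean - LSL) / (3*sigma) = (97.68 - 94.8) / (3*2.73) = 0.3516
Cpk = min(Cpu, Cpl) = 0.3516

0.3516


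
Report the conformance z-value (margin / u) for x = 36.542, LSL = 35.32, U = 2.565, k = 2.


u = U / k = 2.565 / 2 = 1.2825
margin = |LSL - x| = |35.32 - 36.542| = 1.222
z = margin / u = 1.222 / 1.2825
z = 0.9528

0.9528


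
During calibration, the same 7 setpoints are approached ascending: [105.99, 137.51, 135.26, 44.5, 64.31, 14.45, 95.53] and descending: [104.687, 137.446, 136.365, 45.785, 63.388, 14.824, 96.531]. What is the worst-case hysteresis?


|105.99 - 104.687| = 1.3030
|137.51 - 137.446| = 0.0640
|135.26 - 136.365| = 1.1050
|44.5 - 45.785| = 1.2850
|64.31 - 63.388| = 0.9220
|14.45 - 14.824| = 0.3740
|95.53 - 96.531| = 1.0010
hysteresis = max(diffs) = 1.3030

1.3030


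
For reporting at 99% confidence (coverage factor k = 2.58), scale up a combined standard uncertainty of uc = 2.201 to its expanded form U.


U = k * uc
U = 2.58 * 2.201
U = 5.6786

5.6786


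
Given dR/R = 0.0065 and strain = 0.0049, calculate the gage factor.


GF = (dR/R) / epsilon
= 0.0065 / 0.0049
= 1.3265

1.3265


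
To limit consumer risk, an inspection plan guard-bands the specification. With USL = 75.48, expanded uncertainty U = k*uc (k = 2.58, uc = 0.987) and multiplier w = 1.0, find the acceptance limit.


U = k * uc = 2.58 * 0.987 = 2.54646
guard band g = w * U = 1.0 * 2.54646 = 2.54646
AL = USL - g = 75.48 - 2.54646
AL = 72.9335

72.9335


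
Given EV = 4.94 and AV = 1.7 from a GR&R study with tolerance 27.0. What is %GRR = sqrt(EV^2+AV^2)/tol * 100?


GRR = sqrt(EV^2 + AV^2) = sqrt(4.94^2 + 1.7^2) = 5.2243277
%GRR = GRR / tol * 100 = 5.2243277 / 27.0 * 100
%GRR = 19.3494

19.3494


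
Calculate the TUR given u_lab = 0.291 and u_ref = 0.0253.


TUR = u_lab / u_ref
= 0.291 / 0.0253
= 11.5020

11.5020


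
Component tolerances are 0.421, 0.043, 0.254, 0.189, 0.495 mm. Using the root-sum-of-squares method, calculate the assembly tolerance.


RSS = sqrt(0.421^2 + 0.043^2 + 0.254^2 + 0.189^2 + 0.495^2)
= sqrt(0.524352)
= 0.7241

0.7241


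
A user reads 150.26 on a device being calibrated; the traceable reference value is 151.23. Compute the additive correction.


Correction = standard - reading
= 151.23 - 150.26
= 0.9700

0.9700


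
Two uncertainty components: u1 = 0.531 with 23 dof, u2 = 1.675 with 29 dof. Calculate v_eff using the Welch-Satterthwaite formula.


uc = sqrt(u1^2 + u2^2) = sqrt(0.531^2 + 1.675^2) = 1.7571528
v_eff = uc^4 / (u1^4/v1 + u2^4/v2)
= 1.7571528^4 / (0.531^4/23 + 1.675^4/29)
= 9.5331871 / 0.27488873
v_eff = 34.6802

34.6802


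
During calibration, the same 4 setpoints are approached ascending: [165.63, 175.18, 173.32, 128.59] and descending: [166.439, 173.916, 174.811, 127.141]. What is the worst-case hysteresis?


|165.63 - 166.439| = 0.8090
|175.18 - 173.916| = 1.2640
|173.32 - 174.811| = 1.4910
|128.59 - 127.141| = 1.4490
hysteresis = max(diffs) = 1.4910

1.4910


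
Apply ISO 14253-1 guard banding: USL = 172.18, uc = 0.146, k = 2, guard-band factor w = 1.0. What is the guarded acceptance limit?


U = k * uc = 2 * 0.146 = 0.292
guard band g = w * U = 1.0 * 0.292 = 0.292
AL = USL - g = 172.18 - 0.292
AL = 171.8880

171.8880


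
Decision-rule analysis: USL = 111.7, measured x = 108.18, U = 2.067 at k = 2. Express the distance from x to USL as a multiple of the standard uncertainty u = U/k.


u = U / k = 2.067 / 2 = 1.0335
margin = |USL - x| = |111.7 - 108.18| = 3.52
z = margin / u = 3.52 / 1.0335
z = 3.4059

3.4059


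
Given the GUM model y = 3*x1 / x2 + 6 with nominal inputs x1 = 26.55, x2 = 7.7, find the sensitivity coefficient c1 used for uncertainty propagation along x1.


y = 3*x1 / x2 + 6
dy/dx1 = 3/x2
Evaluate at x2 = 7.7: c1 = 3 / 7.7
c1 = 0.3896

0.3896


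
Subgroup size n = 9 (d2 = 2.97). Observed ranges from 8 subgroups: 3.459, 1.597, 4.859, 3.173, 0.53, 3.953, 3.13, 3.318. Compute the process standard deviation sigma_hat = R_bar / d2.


R_bar = (3.459 + 1.597 + 4.859 + 3.173 + 0.53 + 3.953 + 3.13 + 3.318) / 8
R_bar = 24.019 / 8 = 3.002375
sigma_hat = R_bar / d2 = 3.002375 / 2.97 = 1.0109

1.0109


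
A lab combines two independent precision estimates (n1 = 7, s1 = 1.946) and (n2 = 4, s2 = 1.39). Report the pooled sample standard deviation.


s_p = sqrt(((n1-1)*s1^2 + (n2-1)*s2^2) / (n1+n2-2))
numerator = (7-1)*1.946^2 + (4-1)*1.39^2 = 22.721496 + 5.7963 = 28.517796
denominator = 7 + 4 - 2 = 9
s_p^2 = 28.517796 / 9 = 3.168644
s_p = sqrt(3.168644) = 1.7801

1.7801


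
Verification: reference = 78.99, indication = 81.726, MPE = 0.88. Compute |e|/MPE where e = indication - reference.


e = indication - reference = 81.726 - 78.99 = 2.7360
|e| = 2.7360
ratio = |e| / MPE = 2.7360 / 0.88
ratio = 3.1091

3.1091


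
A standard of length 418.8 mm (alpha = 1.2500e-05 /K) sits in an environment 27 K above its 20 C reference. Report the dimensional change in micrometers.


dL = L * alpha * dT
= 418.8 * 1.2500e-05 * 27
= 0.1413450 mm
dL_um = 0.1413450 * 1000 = 141.3450 um

141.3450


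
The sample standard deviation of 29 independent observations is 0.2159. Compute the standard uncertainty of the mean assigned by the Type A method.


u_A = s / sqrt(n)
u_A = 0.2159 / sqrt(29)
u_A = 0.2159 / 5.3851648
u_A = 0.0401

0.0401


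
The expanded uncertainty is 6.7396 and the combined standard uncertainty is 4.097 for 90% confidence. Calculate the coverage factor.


k = U / uc
k = 6.7396 / 4.097
k = 1.645

1.645


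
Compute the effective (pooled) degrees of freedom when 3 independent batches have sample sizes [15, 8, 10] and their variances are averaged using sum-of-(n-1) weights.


nu = sum_i (n_i - 1)
nu = ((15 - 1) + (8 - 1) + (10 - 1))
nu = 14 + 7 + 9
nu = 30

30


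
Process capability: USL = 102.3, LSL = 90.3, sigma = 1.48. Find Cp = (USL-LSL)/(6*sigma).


Cp = (USL - LSL) / (6 * sigma)
= (102.3 - 90.3) / (6 * 1.48)
= 12.0000 / 8.8800
= 1.3514

1.3514


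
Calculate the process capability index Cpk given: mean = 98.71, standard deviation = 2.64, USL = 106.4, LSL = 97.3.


Cpu = (USL - mean) / (3*sigma) = (106.4 - 98.71) / (3*2.64) = 0.9710
Cpl = (mean - LSL) / (3*sigma) = (98.71 - 97.3) / (3*2.64) = 0.1780
Cpk = min(Cpu, Cpl) = 0.1780

0.1780


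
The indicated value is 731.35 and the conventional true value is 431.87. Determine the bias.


Systematic error = measured - true
= 731.35 - 431.87
= 299.4800

299.4800


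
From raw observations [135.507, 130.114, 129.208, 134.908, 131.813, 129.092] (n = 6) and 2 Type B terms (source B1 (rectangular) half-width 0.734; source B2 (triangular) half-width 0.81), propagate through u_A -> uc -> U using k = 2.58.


mean = (135.507 + 130.114 + 129.208 + 134.908 + 131.813 + 129.092) / 6 = 131.7736667
s = sqrt(sum((x - mean)^2)/(n-1)) = 2.8387267
u_A = s / sqrt(n) = 2.8387267 / sqrt(6) = 1.1589053
u_B1 = 0.734 / sqrt(3) = 0.4237751
u_B2 = 0.81 / sqrt(6) = 0.33068112
uc = sqrt(1.1589053^2 + 0.4237751^2 + 0.33068112^2) = 1.2774963
U = k * uc = 2.58 * 1.2774963
U = 3.2959

3.2959


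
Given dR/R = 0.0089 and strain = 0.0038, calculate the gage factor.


GF = (dR/R) / epsilon
= 0.0089 / 0.0038
= 2.3421

2.3421


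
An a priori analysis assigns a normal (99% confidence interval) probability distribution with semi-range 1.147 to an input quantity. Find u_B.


u_B = half_width / 2.576
u_B = 1.147 / 2.576
u_B = 0.4453

0.4453


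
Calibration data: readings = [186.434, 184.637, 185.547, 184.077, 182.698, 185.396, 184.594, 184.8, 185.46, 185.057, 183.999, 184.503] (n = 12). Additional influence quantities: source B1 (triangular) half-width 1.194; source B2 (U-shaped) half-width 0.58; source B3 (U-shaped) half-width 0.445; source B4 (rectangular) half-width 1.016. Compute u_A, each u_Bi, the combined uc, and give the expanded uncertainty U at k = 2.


mean = (186.434 + 184.637 + 185.547 + 184.077 + 182.698 + 185.396 + 184.594 + 184.8 + 185.46 + 185.057 + 183.999 + 184.503) / 12 = 184.7668333
s = sqrt(sum((x - mean)^2)/(n-1)) = 0.94443719
u_A = s / sqrt(n) = 0.94443719 / sqrt(12) = 0.27263553
u_B1 = 1.194 / sqrt(6) = 0.48744846
u_B2 = 0.58 / sqrt(2) = 0.41012193
u_B3 = 0.445 / sqrt(2) = 0.31466252
u_B4 = 1.016 / sqrt(3) = 0.58658787
uc = sqrt(0.27263553^2 + 0.48744846^2 + 0.41012193^2 + 0.31466252^2 + 0.58658787^2) = 0.96085064
U = k * uc = 2 * 0.96085064
U = 1.9217

1.9217


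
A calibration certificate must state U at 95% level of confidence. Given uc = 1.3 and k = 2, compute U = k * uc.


U = k * uc
U = 2 * 1.3
U = 2.6000

2.6000


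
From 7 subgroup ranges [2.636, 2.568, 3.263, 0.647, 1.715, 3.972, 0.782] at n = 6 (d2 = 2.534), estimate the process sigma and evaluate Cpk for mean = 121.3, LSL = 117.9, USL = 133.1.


R_bar = (2.636 + 2.568 + 3.263 + 0.647 + 1.715 + 3.972 + 0.782) / 7 = 2.2261429
sigma = R_bar / d2 = 2.2261429 / 2.534 = 0.87850943
Cp = (USL - LSL)/(6*sigma) = (133.1 - 117.9)/(6*0.87850943) = 2.8837
Cpu = (133.1 - 121.3)/(3*0.87850943) = 4.4773
Cpl = (121.3 - 117.9)/(3*0.87850943) = 1.2901
Cpk = min(Cpu, Cpl) = 1.2901

1.2901


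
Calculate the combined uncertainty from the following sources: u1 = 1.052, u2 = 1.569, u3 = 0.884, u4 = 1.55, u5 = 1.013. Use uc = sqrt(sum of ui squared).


uc = sqrt(1.052^2 + 1.569^2 + 0.884^2 + 1.55^2 + 1.013^2)
uc = sqrt(7.77859)
uc = 2.7890

2.7890


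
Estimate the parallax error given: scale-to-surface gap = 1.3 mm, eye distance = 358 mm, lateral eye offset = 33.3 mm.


error = h * offset / d
= 1.3 * 33.3 / 358
= 0.1209

0.1209


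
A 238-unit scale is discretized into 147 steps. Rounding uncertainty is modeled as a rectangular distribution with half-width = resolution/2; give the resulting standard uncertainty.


resolution = range / divisions
resolution = 238 / 147 = 1.6190476
u_res = resolution / (2*sqrt(3))
u_res = 1.6190476 / 3.4641016
u_res = 0.4674

0.4674


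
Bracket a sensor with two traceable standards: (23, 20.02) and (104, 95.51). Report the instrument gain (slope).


slope = (y2 - y1) / (x2 - x1)
= (95.51 - 20.02) / (104 - 23)
= 75.4900 / 81
= 0.9320

0.9320


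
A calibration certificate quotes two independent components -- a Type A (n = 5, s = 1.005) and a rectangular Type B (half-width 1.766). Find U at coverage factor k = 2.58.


u_A = s / sqrt(n) = 1.005 / sqrt(5) = 0.44944966
u_B = half_width / sqrt(3) = 1.766 / sqrt(3) = 1.0196006
uc = sqrt(u_A^2 + u_B^2) = sqrt(0.44944966^2 + 1.0196006^2) = 1.1142667
U = k * uc = 2.58 * 1.1142667
U = 2.8748

2.8748


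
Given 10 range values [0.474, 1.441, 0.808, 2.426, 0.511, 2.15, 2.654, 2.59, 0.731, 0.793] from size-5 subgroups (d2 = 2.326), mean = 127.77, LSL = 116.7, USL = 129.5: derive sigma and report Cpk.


R_bar = (0.474 + 1.441 + 0.808 + 2.426 + 0.511 + 2.15 + 2.654 + 2.59 + 0.731 + 0.793) / 10 = 1.4578
sigma = R_bar / d2 = 1.4578 / 2.326 = 0.62674119
Cp = (USL - LSL)/(6*sigma) = (129.5 - 116.7)/(6*0.62674119) = 3.4039
Cpu = (129.5 - 127.77)/(3*0.62674119) = 0.9201
Cpl = (127.77 - 116.7)/(3*0.62674119) = 5.8876
Cpk = min(Cpu, Cpl) = 0.9201

0.9201


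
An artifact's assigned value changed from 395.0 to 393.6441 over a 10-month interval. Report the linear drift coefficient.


rate = (v2 - v1) / months
= (393.6441 - 395.0) / 10
= -1.3559 / 10
= -0.1356

-0.1356


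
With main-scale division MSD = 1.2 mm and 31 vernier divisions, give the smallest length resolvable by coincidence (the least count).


LC = MSD / n_div
= 1.2 / 31
= 0.0387

0.0387


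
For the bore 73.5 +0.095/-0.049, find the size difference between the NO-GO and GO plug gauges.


GO = nominal - lower_tol (smallest hole = maximum material condition)
GO = 73.5 - 0.049 = 73.451
NO-GO = nominal + upper_tol (largest hole = least material condition)
NO-GO = 73.5 + 0.095 = 73.595
spread = NO-GO - GO = 73.595 - 73.451 = 0.1440

0.1440


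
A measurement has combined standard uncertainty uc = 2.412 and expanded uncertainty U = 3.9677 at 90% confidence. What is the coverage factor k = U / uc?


k = U / uc
k = 3.9677 / 2.412
k = 1.645

1.645


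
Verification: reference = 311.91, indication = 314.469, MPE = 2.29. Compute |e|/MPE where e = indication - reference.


e = indication - reference = 314.469 - 311.91 = 2.5590
|e| = 2.5590
ratio = |e| / MPE = 2.5590 / 2.29
ratio = 1.1175

1.1175


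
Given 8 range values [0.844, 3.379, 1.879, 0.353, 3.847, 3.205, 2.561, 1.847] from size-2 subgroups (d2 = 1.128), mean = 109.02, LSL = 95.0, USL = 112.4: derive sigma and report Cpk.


R_bar = (0.844 + 3.379 + 1.879 + 0.353 + 3.847 + 3.205 + 2.561 + 1.847) / 8 = 2.239375
sigma = R_bar / d2 = 2.239375 / 1.128 = 1.9852615
Cp = (USL - LSL)/(6*sigma) = (112.4 - 95.0)/(6*1.9852615) = 1.4608
Cpu = (112.4 - 109.02)/(3*1.9852615) = 0.5675
Cpl = (109.02 - 95.0)/(3*1.9852615) = 2.3540
Cpk = min(Cpu, Cpl) = 0.5675

0.5675


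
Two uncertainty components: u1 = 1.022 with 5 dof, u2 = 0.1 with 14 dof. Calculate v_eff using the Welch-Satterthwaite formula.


uc = sqrt(u1^2 + u2^2) = sqrt(1.022^2 + 0.1^2) = 1.0268807
v_eff = uc^4 / (u1^4/v1 + u2^4/v2)
= 1.0268807^4 / (1.022^4/5 + 0.1^4/14)
= 1.1119364 / 0.21819651
v_eff = 5.0960

5.0960


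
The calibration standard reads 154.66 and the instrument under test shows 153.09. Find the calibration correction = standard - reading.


Correction = standard - reading
= 154.66 - 153.09
= 1.5700

1.5700


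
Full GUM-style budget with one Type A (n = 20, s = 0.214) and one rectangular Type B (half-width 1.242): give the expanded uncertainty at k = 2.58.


u_A = s / sqrt(n) = 0.214 / sqrt(20) = 0.047851855
u_B = half_width / sqrt(3) = 1.242 / sqrt(3) = 0.71706903
uc = sqrt(u_A^2 + u_B^2) = sqrt(0.047851855^2 + 0.71706903^2) = 0.71866389
U = k * uc = 2.58 * 0.71866389
U = 1.8542

1.8542


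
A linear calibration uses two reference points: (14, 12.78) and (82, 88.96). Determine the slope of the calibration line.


slope = (y2 - y1) / (x2 - x1)
= (88.96 - 12.78) / (82 - 14)
= 76.1800 / 68
= 1.1203

1.1203


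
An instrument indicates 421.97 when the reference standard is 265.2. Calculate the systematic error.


Systematic error = measured - true
= 421.97 - 265.2
= 156.7700

156.7700


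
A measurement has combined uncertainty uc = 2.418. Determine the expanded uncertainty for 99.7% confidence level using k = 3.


U = k * uc
U = 3 * 2.418
U = 7.2540

7.2540


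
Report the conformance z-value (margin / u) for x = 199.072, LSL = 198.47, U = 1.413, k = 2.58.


u = U / k = 1.413 / 2.58 = 0.54767442
margin = |LSL - x| = |198.47 - 199.072| = 0.602
z = margin / u = 0.602 / 0.54767442
z = 1.0992

1.0992


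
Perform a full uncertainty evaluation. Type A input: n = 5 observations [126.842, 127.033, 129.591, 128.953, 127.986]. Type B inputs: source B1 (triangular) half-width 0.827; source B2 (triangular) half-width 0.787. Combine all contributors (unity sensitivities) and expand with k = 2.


mean = (126.842 + 127.033 + 129.591 + 128.953 + 127.986) / 5 = 128.081
s = sqrt(sum((x - mean)^2)/(n-1)) = 1.1919453
u_A = s / sqrt(n) = 1.1919453 / sqrt(5) = 0.53305414
u_B1 = 0.827 / sqrt(6) = 0.33762134
u_B2 = 0.787 / sqrt(6) = 0.3212914
uc = sqrt(0.53305414^2 + 0.33762134^2 + 0.3212914^2) = 0.70806995
U = k * uc = 2 * 0.70806995
U = 1.4161

1.4161


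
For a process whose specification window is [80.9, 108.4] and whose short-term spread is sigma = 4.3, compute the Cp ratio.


Cp = (USL - LSL) / (6 * sigma)
= (108.4 - 80.9) / (6 * 4.3)
= 27.5000 / 25.8000
= 1.0659

1.0659


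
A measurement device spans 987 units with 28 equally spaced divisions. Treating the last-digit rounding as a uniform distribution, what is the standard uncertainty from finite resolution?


resolution = range / divisions
resolution = 987 / 28 = 35.25
u_res = resolution / (2*sqrt(3))
u_res = 35.25 / 3.4641016
u_res = 10.1758

10.1758


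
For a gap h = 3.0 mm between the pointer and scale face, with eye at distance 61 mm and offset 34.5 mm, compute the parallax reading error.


error = h * offset / d
= 3.0 * 34.5 / 61
= 1.6967

1.6967


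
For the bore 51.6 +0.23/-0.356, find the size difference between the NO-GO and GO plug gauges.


GO = nominal - lower_tol (smallest hole = maximum material condition)
GO = 51.6 - 0.356 = 51.244
NO-GO = nominal + upper_tol (largest hole = least material condition)
NO-GO = 51.6 + 0.23 = 51.83
spread = NO-GO - GO = 51.83 - 51.244 = 0.5860

0.5860


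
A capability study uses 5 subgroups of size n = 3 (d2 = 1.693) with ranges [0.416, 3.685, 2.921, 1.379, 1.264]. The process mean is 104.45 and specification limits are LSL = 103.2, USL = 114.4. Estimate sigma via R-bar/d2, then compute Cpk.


R_bar = (0.416 + 3.685 + 2.921 + 1.379 + 1.264) / 5 = 1.933
sigma = R_bar / d2 = 1.933 / 1.693 = 1.1417602
Cp = (USL - LSL)/(6*sigma) = (114.4 - 103.2)/(6*1.1417602) = 1.6349
Cpu = (114.4 - 104.45)/(3*1.1417602) = 2.9049
Cpl = (104.45 - 103.2)/(3*1.1417602) = 0.3649
Cpk = min(Cpu, Cpl) = 0.3649

0.3649


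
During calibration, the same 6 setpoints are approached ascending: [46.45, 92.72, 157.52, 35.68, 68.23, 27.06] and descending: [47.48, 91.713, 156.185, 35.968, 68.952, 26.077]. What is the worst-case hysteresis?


|46.45 - 47.48| = 1.0300
|92.72 - 91.713| = 1.0070
|157.52 - 156.185| = 1.3350
|35.68 - 35.968| = 0.2880
|68.23 - 68.952| = 0.7220
|27.06 - 26.077| = 0.9830
hysteresis = max(diffs) = 1.3350

1.3350


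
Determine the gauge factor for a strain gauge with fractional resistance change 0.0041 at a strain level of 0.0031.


GF = (dR/R) / epsilon
= 0.0041 / 0.0031
= 1.3226

1.3226


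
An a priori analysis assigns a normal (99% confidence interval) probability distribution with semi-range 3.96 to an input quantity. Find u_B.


u_B = half_width / 2.576
u_B = 3.96 / 2.576
u_B = 1.5373

1.5373


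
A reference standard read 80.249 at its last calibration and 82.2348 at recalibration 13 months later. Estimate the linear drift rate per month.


rate = (v2 - v1) / months
= (82.2348 - 80.249) / 13
= 1.9858 / 13
= 0.1528

0.1528


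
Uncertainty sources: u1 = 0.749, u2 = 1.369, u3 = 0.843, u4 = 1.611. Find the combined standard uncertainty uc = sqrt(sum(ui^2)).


uc = sqrt(0.749^2 + 1.369^2 + 0.843^2 + 1.611^2)
uc = sqrt(5.741132)
uc = 2.3961

2.3961


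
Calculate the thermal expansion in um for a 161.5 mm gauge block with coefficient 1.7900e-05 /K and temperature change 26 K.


dL = L * alpha * dT
= 161.5 * 1.7900e-05 * 26
= 0.0751621 mm
dL_um = 0.0751621 * 1000 = 75.1621 um

75.1621


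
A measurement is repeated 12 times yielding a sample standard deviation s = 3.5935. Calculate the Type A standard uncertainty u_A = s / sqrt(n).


u_A = s / sqrt(n)
u_A = 3.5935 / sqrt(12)
u_A = 3.5935 / 3.4641016
u_A = 1.0374

1.0374


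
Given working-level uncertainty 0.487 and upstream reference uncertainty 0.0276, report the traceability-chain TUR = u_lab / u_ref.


TUR = u_lab / u_ref
= 0.487 / 0.0276
= 17.6449

17.6449


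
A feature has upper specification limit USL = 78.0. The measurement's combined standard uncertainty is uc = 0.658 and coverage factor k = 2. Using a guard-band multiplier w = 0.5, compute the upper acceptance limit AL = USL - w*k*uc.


U = k * uc = 2 * 0.658 = 1.316
guard band g = w * U = 0.5 * 1.316 = 0.658
AL = USL - g = 78.0 - 0.658
AL = 77.3420

77.3420


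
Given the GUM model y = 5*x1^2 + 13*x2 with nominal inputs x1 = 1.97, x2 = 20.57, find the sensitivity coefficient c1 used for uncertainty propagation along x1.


y = 5*x1^2 + 13*x2
dy/dx1 = 2*5*x1
Evaluate at x1 = 1.97: c1 = 10 * 1.97
c1 = 19.7000

19.7000


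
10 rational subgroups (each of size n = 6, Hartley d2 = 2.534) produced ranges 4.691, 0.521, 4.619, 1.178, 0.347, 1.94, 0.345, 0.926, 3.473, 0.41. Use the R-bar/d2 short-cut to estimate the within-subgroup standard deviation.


R_bar = (4.691 + 0.521 + 4.619 + 1.178 + 0.347 + 1.94 + 0.345 + 0.926 + 3.473 + 0.41) / 10
R_bar = 18.45 / 10 = 1.845
sigma_hat = R_bar / d2 = 1.845 / 2.534 = 0.7281

0.7281


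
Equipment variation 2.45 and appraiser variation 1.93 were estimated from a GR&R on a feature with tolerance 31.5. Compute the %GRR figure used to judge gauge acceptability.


GRR = sqrt(EV^2 + AV^2) = sqrt(2.45^2 + 1.93^2) = 3.118878
%GRR = GRR / tol * 100 = 3.118878 / 31.5 * 100
%GRR = 9.9012

9.9012


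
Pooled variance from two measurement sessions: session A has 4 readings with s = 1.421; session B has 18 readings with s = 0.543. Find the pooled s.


s_p = sqrt(((n1-1)*s1^2 + (n2-1)*s2^2) / (n1+n2-2))
numerator = (4-1)*1.421^2 + (18-1)*0.543^2 = 6.057723 + 5.012433 = 11.070156
denominator = 4 + 18 - 2 = 20
s_p^2 = 11.070156 / 20 = 0.5535078
s_p = sqrt(0.5535078) = 0.7440

0.7440


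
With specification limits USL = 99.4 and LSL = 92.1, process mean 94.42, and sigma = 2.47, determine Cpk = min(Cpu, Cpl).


Cpu = (USL - mean) / (3*sigma) = (99.4 - 94.42) / (3*2.47) = 0.6721
Cpl = (mean - LSL) / (3*sigma) = (94.42 - 92.1) / (3*2.47) = 0.3131
Cpk = min(Cpu, Cpl) = 0.3131

0.3131
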